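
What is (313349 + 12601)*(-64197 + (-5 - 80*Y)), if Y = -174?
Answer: -16389417900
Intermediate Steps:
(313349 + 12601)*(-64197 + (-5 - 80*Y)) = (313349 + 12601)*(-64197 + (-5 - 80*(-174))) = 325950*(-64197 + (-5 + 13920)) = 325950*(-64197 + 13915) = 325950*(-50282) = -16389417900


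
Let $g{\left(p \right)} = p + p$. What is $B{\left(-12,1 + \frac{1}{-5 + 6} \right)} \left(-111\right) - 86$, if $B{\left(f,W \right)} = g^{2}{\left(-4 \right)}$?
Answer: $-7190$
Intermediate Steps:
$g{\left(p \right)} = 2 p$
$B{\left(f,W \right)} = 64$ ($B{\left(f,W \right)} = \left(2 \left(-4\right)\right)^{2} = \left(-8\right)^{2} = 64$)
$B{\left(-12,1 + \frac{1}{-5 + 6} \right)} \left(-111\right) - 86 = 64 \left(-111\right) - 86 = -7104 - 86 = -7190$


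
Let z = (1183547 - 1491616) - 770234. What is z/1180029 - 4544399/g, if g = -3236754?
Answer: 624107019703/1273154528622 ≈ 0.49021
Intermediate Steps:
z = -1078303 (z = -308069 - 770234 = -1078303)
z/1180029 - 4544399/g = -1078303/1180029 - 4544399/(-3236754) = -1078303*1/1180029 - 4544399*(-1/3236754) = -1078303/1180029 + 4544399/3236754 = 624107019703/1273154528622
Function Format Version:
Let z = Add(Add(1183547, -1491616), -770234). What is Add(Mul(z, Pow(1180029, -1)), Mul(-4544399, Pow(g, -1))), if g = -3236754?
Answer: Rational(624107019703, 1273154528622) ≈ 0.49021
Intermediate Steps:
z = -1078303 (z = Add(-308069, -770234) = -1078303)
Add(Mul(z, Pow(1180029, -1)), Mul(-4544399, Pow(g, -1))) = Add(Mul(-1078303, Pow(1180029, -1)), Mul(-4544399, Pow(-3236754, -1))) = Add(Mul(-1078303, Rational(1, 1180029)), Mul(-4544399, Rational(-1, 3236754))) = Add(Rational(-1078303, 1180029), Rational(4544399, 3236754)) = Rational(624107019703, 1273154528622)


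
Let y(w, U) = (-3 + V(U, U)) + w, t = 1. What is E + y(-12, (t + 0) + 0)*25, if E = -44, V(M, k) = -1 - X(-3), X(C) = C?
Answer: -369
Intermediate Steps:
V(M, k) = 2 (V(M, k) = -1 - 1*(-3) = -1 + 3 = 2)
y(w, U) = -1 + w (y(w, U) = (-3 + 2) + w = -1 + w)
E + y(-12, (t + 0) + 0)*25 = -44 + (-1 - 12)*25 = -44 - 13*25 = -44 - 325 = -369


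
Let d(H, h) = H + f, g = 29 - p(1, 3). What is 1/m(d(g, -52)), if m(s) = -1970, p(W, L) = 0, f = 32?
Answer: -1/1970 ≈ -0.00050761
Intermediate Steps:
g = 29 (g = 29 - 1*0 = 29 + 0 = 29)
d(H, h) = 32 + H (d(H, h) = H + 32 = 32 + H)
1/m(d(g, -52)) = 1/(-1970) = -1/1970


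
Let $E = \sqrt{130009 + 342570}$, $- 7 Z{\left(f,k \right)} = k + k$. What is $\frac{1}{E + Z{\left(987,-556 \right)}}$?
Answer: $- \frac{7784}{21919827} + \frac{49 \sqrt{472579}}{21919827} \approx 0.0011816$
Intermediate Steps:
$Z{\left(f,k \right)} = - \frac{2 k}{7}$ ($Z{\left(f,k \right)} = - \frac{k + k}{7} = - \frac{2 k}{7}$)
$E = \sqrt{472579} \approx 687.44$
$\frac{1}{E + Z{\left(987,-556 \right)}} = \frac{1}{\sqrt{472579} - - \frac{1112}{7}} = \frac{1}{\sqrt{472579} + \frac{1112}{7}} = \frac{1}{\frac{1112}{7} + \sqrt{472579}}$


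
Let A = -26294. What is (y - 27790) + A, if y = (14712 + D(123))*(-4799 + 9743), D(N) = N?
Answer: 73290156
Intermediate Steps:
y = 73344240 (y = (14712 + 123)*(-4799 + 9743) = 14835*4944 = 73344240)
(y - 27790) + A = (73344240 - 27790) - 26294 = 73316450 - 26294 = 73290156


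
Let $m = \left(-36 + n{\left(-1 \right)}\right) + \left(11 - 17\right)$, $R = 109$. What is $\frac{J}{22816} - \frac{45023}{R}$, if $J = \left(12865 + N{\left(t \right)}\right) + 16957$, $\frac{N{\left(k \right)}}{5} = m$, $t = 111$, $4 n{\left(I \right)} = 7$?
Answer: $- \frac{4096064425}{9947776} \approx -411.76$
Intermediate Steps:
$n{\left(I \right)} = \frac{7}{4}$ ($n{\left(I \right)} = \frac{1}{4} \cdot 7 = \frac{7}{4}$)
$m = - \frac{161}{4}$ ($m = \left(-36 + \frac{7}{4}\right) + \left(11 - 17\right) = - \frac{137}{4} - 6 = - \frac{161}{4} \approx -40.25$)
$N{\left(k \right)} = - \frac{805}{4}$ ($N{\left(k \right)} = 5 \left(- \frac{161}{4}\right) = - \frac{805}{4}$)
$J = \frac{118483}{4}$ ($J = \left(12865 - \frac{805}{4}\right) + 16957 = \frac{50655}{4} + 16957 = \frac{118483}{4} \approx 29621.0$)
$\frac{J}{22816} - \frac{45023}{R} = \frac{118483}{4 \cdot 22816} - \frac{45023}{109} = \frac{118483}{4} \cdot \frac{1}{22816} - \frac{45023}{109} = \frac{118483}{91264} - \frac{45023}{109} = - \frac{4096064425}{9947776}$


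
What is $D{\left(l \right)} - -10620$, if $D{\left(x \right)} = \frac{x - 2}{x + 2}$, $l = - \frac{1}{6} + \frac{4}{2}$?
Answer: $\frac{244259}{23} \approx 10620.0$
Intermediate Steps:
$l = \frac{11}{6}$ ($l = \left(-1\right) \frac{1}{6} + 4 \cdot \frac{1}{2} = - \frac{1}{6} + 2 = \frac{11}{6} \approx 1.8333$)
$D{\left(x \right)} = \frac{-2 + x}{2 + x}$
$D{\left(l \right)} - -10620 = \frac{-2 + \frac{11}{6}}{2 + \frac{11}{6}} - -10620 = \frac{1}{\frac{23}{6}} \left(- \frac{1}{6}\right) + 10620 = \frac{6}{23} \left(- \frac{1}{6}\right) + 10620 = - \frac{1}{23} + 10620 = \frac{244259}{23}$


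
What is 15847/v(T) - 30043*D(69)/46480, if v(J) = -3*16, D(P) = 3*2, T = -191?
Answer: -46576309/139440 ≈ -334.02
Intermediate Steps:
D(P) = 6
v(J) = -48
15847/v(T) - 30043*D(69)/46480 = 15847/(-48) - 30043/(46480/6) = 15847*(-1/48) - 30043/(46480*(⅙)) = -15847/48 - 30043/23240/3 = -15847/48 - 30043*3/23240 = -15847/48 - 90129/23240 = -46576309/139440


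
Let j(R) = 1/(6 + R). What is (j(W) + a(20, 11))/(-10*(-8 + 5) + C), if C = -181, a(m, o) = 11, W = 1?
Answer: -78/1057 ≈ -0.073794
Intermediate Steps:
(j(W) + a(20, 11))/(-10*(-8 + 5) + C) = (1/(6 + 1) + 11)/(-10*(-8 + 5) - 181) = (1/7 + 11)/(-10*(-3) - 181) = (⅐ + 11)/(30 - 181) = (78/7)/(-151) = (78/7)*(-1/151) = -78/1057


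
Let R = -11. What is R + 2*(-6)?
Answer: -23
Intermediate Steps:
R + 2*(-6) = -11 + 2*(-6) = -11 - 12 = -23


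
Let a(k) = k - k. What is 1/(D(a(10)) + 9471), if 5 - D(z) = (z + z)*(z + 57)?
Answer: 1/9476 ≈ 0.00010553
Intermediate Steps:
a(k) = 0
D(z) = 5 - 2*z*(57 + z) (D(z) = 5 - (z + z)*(z + 57) = 5 - 2*z*(57 + z))
1/(D(a(10)) + 9471) = 1/((5 - 114*0 - 2*0**2) + 9471) = 1/((5 + 0 - 2*0) + 9471) = 1/((5 + 0 + 0) + 9471) = 1/(5 + 9471) = 1/9476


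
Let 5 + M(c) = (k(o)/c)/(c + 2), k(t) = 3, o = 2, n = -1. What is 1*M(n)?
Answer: -8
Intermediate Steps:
M(c) = -5 + 3/(c*(2 + c)) (M(c) = -5 + (3/c)/(c + 2) = -5 + (3/c)/(2 + c) = -5 + 3/(c*(2 + c)))
1*M(n) = 1*((3 - 10*(-1) - 5*(-1)**2)/((-1)*(2 - 1))) = 1*(-1*(3 + 10 - 5*1)/1) = 1*(-1*1*(3 + 10 - 5)) = 1*(-1*1*8) = 1*(-8) = -8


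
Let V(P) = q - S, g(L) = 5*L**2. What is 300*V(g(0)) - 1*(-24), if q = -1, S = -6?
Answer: 1524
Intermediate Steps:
V(P) = 5 (V(P) = -1 - 1*(-6) = -1 + 6 = 5)
300*V(g(0)) - 1*(-24) = 300*5 - 1*(-24) = 1500 + 24 = 1524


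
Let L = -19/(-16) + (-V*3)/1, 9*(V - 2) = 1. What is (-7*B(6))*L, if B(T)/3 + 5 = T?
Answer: 1729/16 ≈ 108.06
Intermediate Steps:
V = 19/9 (V = 2 + (⅑)*1 = 2 + ⅑ = 19/9 ≈ 2.1111)
B(T) = -15 + 3*T
L = -247/48 (L = -19/(-16) + (-1*19/9*3)/1 = -19*(-1/16) - 19/9*3*1 = 19/16 - 19/3*1 = 19/16 - 19/3 = -247/48 ≈ -5.1458)
(-7*B(6))*L = -7*(-15 + 3*6)*(-247/48) = -7*(-15 + 18)*(-247/48) = -7*3*(-247/48) = -21*(-247/48) = 1729/16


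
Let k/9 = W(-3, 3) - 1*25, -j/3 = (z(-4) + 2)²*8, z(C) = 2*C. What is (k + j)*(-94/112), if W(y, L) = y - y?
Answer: 51183/56 ≈ 913.98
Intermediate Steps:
W(y, L) = 0
j = -864 (j = -3*(2*(-4) + 2)²*8 = -3*(-8 + 2)²*8 = -3*(-6)²*8 = -108*8 = -3*288 = -864)
k = -225 (k = 9*(0 - 1*25) = 9*(0 - 25) = 9*(-25) = -225)
(k + j)*(-94/112) = (-225 - 864)*(-94/112) = -(-102366)/112 = -1089*(-47/56) = 51183/56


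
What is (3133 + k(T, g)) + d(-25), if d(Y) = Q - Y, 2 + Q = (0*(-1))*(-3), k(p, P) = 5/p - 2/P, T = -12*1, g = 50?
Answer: 946663/300 ≈ 3155.5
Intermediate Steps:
T = -12
k(p, P) = -2/P + 5/p
Q = -2 (Q = -2 + (0*(-1))*(-3) = -2 + 0*(-3) = -2 + 0 = -2)
d(Y) = -2 - Y
(3133 + k(T, g)) + d(-25) = (3133 + (-2/50 + 5/(-12))) + (-2 - 1*(-25)) = (3133 + (-2*1/50 + 5*(-1/12))) + (-2 + 25) = (3133 + (-1/25 - 5/12)) + 23 = (3133 - 137/300) + 23 = 939763/300 + 23 = 946663/300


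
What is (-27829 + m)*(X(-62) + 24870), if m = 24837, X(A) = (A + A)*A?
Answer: -97413536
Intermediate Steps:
X(A) = 2*A² (X(A) = (2*A)*A = 2*A²)
(-27829 + m)*(X(-62) + 24870) = (-27829 + 24837)*(2*(-62)² + 24870) = -2992*(2*3844 + 24870) = -2992*(7688 + 24870) = -2992*32558 = -97413536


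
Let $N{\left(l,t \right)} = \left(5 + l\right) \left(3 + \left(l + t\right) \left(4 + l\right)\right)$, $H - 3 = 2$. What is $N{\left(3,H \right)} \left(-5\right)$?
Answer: $-2360$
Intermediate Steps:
$H = 5$ ($H = 3 + 2 = 5$)
$N{\left(l,t \right)} = \left(3 + \left(4 + l\right) \left(l + t\right)\right) \left(5 + l\right)$ ($N{\left(l,t \right)} = \left(5 + l\right) \left(3 + \left(4 + l\right) \left(l + t\right)\right) = \left(3 + \left(4 + l\right) \left(l + t\right)\right) \left(5 + l\right)$)
$N{\left(3,H \right)} \left(-5\right) = \left(15 + 3^{3} + 9 \cdot 3^{2} + 20 \cdot 5 + 23 \cdot 3 + 5 \cdot 3^{2} + 9 \cdot 3 \cdot 5\right) \left(-5\right) = \left(15 + 27 + 9 \cdot 9 + 100 + 69 + 5 \cdot 9 + 135\right) \left(-5\right) = \left(15 + 27 + 81 + 100 + 69 + 45 + 135\right) \left(-5\right) = 472 \left(-5\right) = -2360$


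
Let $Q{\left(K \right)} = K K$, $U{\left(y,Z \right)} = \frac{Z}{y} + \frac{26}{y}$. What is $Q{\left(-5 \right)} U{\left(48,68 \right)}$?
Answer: $\frac{1175}{24} \approx 48.958$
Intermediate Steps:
$U{\left(y,Z \right)} = \frac{26}{y} + \frac{Z}{y}$
$Q{\left(K \right)} = K^{2}$
$Q{\left(-5 \right)} U{\left(48,68 \right)} = \left(-5\right)^{2} \frac{26 + 68}{48} = 25 \cdot \frac{1}{48} \cdot 94 = 25 \cdot \frac{47}{24} = \frac{1175}{24}$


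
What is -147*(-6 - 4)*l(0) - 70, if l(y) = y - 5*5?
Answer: -36820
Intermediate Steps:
l(y) = -25 + y (l(y) = y - 25 = -25 + y)
-147*(-6 - 4)*l(0) - 70 = -147*(-6 - 4)*(-25 + 0) - 70 = -(-1470)*(-25) - 70 = -147*250 - 70 = -36750 - 70 = -36820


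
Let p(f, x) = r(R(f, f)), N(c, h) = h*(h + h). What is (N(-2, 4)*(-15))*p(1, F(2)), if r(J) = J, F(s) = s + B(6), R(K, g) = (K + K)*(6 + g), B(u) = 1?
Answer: -6720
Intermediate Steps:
R(K, g) = 2*K*(6 + g) (R(K, g) = (2*K)*(6 + g) = 2*K*(6 + g))
N(c, h) = 2*h² (N(c, h) = h*(2*h) = 2*h²)
F(s) = 1 + s (F(s) = s + 1 = 1 + s)
p(f, x) = 2*f*(6 + f)
(N(-2, 4)*(-15))*p(1, F(2)) = ((2*4²)*(-15))*(2*1*(6 + 1)) = ((2*16)*(-15))*(2*1*7) = (32*(-15))*14 = -480*14 = -6720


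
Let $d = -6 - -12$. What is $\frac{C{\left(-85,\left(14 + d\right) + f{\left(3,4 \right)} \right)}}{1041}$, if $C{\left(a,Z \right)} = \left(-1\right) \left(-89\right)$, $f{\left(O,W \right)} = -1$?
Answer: $\frac{89}{1041} \approx 0.085495$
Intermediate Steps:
$d = 6$ ($d = -6 + 12 = 6$)
$C{\left(a,Z \right)} = 89$
$\frac{C{\left(-85,\left(14 + d\right) + f{\left(3,4 \right)} \right)}}{1041} = \frac{89}{1041}$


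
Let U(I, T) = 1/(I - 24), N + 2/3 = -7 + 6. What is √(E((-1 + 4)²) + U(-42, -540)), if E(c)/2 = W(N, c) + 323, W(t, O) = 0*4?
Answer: √2813910/66 ≈ 25.416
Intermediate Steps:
N = -5/3 (N = -⅔ + (-7 + 6) = -⅔ - 1 = -5/3 ≈ -1.6667)
W(t, O) = 0
U(I, T) = 1/(-24 + I)
E(c) = 646 (E(c) = 2*(0 + 323) = 2*323 = 646)
√(E((-1 + 4)²) + U(-42, -540)) = √(646 + 1/(-24 - 42)) = √(646 + 1/(-66)) = √(646 - 1/66) = √(42635/66) = √2813910/66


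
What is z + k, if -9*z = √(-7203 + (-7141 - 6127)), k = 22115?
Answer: 22115 - I*√20471/9 ≈ 22115.0 - 15.897*I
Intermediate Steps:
z = -I*√20471/9 (z = -√(-7203 + (-7141 - 6127))/9 = -√(-7203 - 13268)/9 = -I*√20471/9 ≈ -15.897*I)
z + k = -I*√20471/9 + 22115 = 22115 - I*√20471/9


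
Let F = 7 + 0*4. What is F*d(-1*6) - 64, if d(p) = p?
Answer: -106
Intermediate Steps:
F = 7 (F = 7 + 0 = 7)
F*d(-1*6) - 64 = 7*(-1*6) - 64 = 7*(-6) - 64 = -42 - 64 = -106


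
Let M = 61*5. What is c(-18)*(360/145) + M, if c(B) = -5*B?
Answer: 15325/29 ≈ 528.45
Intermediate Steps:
M = 305
c(-18)*(360/145) + M = (-5*(-18))*(360/145) + 305 = 90*(360*(1/145)) + 305 = 90*(72/29) + 305 = 6480/29 + 305 = 15325/29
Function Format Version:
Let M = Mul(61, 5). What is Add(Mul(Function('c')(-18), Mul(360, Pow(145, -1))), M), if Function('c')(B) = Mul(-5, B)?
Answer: Rational(15325, 29) ≈ 528.45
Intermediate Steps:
M = 305
Add(Mul(Function('c')(-18), Mul(360, Pow(145, -1))), M) = Add(Mul(Mul(-5, -18), Mul(360, Pow(145, -1))), 305) = Add(Mul(90, Mul(360, Rational(1, 145))), 305) = Add(Mul(90, Rational(72, 29)), 305) = Add(Rational(6480, 29), 305) = Rational(15325, 29)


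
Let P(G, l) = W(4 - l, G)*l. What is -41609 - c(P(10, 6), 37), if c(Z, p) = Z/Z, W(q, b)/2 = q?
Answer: -41610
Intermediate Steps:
W(q, b) = 2*q
P(G, l) = l*(8 - 2*l) (P(G, l) = (2*(4 - l))*l = (8 - 2*l)*l = l*(8 - 2*l))
c(Z, p) = 1
-41609 - c(P(10, 6), 37) = -41609 - 1*1 = -41609 - 1 = -41610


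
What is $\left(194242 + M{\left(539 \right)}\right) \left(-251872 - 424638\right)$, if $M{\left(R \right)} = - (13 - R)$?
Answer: $-131762499680$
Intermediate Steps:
$M{\left(R \right)} = -13 + R$
$\left(194242 + M{\left(539 \right)}\right) \left(-251872 - 424638\right) = \left(194242 + \left(-13 + 539\right)\right) \left(-251872 - 424638\right) = \left(194242 + 526\right) \left(-676510\right) = 194768 \left(-676510\right) = -131762499680$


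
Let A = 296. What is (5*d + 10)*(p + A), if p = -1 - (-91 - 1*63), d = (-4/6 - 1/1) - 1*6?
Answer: -38165/3 ≈ -12722.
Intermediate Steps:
d = -23/3 (d = (-4*⅙ - 1*1) - 6 = (-⅔ - 1) - 6 = -5/3 - 6 = -23/3 ≈ -7.6667)
p = 153 (p = -1 - (-91 - 63) = -1 - 1*(-154) = -1 + 154 = 153)
(5*d + 10)*(p + A) = (5*(-23/3) + 10)*(153 + 296) = (-115/3 + 10)*449 = -85/3*449 = -38165/3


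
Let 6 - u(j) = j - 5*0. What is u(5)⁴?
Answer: 1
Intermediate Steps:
u(j) = 6 - j (u(j) = 6 - (j - 5*0) = 6 - (j + 0) = 6 - j)
u(5)⁴ = (6 - 1*5)⁴ = (6 - 5)⁴ = 1⁴ = 1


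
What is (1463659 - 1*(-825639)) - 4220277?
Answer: -1930979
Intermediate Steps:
(1463659 - 1*(-825639)) - 4220277 = (1463659 + 825639) - 4220277 = 2289298 - 4220277 = -1930979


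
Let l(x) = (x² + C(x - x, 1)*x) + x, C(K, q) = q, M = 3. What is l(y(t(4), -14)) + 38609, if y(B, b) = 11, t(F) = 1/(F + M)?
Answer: 38752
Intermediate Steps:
t(F) = 1/(3 + F) (t(F) = 1/(F + 3) = 1/(3 + F))
l(x) = x² + 2*x (l(x) = (x² + 1*x) + x = (x² + x) + x = (x + x²) + x = x² + 2*x)
l(y(t(4), -14)) + 38609 = 11*(2 + 11) + 38609 = 11*13 + 38609 = 143 + 38609 = 38752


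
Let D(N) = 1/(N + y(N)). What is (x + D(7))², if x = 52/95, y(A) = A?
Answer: 677329/1768900 ≈ 0.38291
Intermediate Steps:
x = 52/95 (x = 52*(1/95) = 52/95 ≈ 0.54737)
D(N) = 1/(2*N) (D(N) = 1/(N + N) = 1/(2*N))
(x + D(7))² = (52/95 + (½)/7)² = (52/95 + (½)*(⅐))² = (52/95 + 1/14)² = (823/1330)² = 677329/1768900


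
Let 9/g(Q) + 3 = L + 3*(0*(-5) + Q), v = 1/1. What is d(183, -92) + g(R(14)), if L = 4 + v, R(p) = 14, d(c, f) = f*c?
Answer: -740775/44 ≈ -16836.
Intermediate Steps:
d(c, f) = c*f
v = 1
L = 5 (L = 4 + 1 = 5)
g(Q) = 9/(2 + 3*Q) (g(Q) = 9/(-3 + (5 + 3*(0*(-5) + Q))) = 9/(-3 + (5 + 3*(0 + Q))) = 9/(-3 + (5 + 3*Q)) = 9/(2 + 3*Q))
d(183, -92) + g(R(14)) = 183*(-92) + 9/(2 + 3*14) = -16836 + 9/(2 + 42) = -16836 + 9/44 = -740775/44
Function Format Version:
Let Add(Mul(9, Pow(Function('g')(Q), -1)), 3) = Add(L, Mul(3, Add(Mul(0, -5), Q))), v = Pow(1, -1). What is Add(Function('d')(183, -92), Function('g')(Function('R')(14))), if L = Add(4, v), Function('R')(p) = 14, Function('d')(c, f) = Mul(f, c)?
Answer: Rational(-740775, 44) ≈ -16836.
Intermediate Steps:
Function('d')(c, f) = Mul(c, f)
v = 1
L = 5 (L = Add(4, 1) = 5)
Function('g')(Q) = Mul(9, Pow(Add(2, Mul(3, Q)), -1)) (Function('g')(Q) = Mul(9, Pow(Add(-3, Add(5, Mul(3, Add(Mul(0, -5), Q)))), -1)) = Mul(9, Pow(Add(-3, Add(5, Mul(3, Add(0, Q)))), -1)) = Mul(9, Pow(Add(-3, Add(5, Mul(3, Q))), -1)) = Mul(9, Pow(Add(2, Mul(3, Q)), -1)))
Add(Function('d')(183, -92), Function('g')(Function('R')(14))) = Add(Mul(183, -92), Mul(9, Pow(Add(2, Mul(3, 14)), -1))) = Add(-16836, Mul(9, Pow(Add(2, 42), -1))) = Add(-16836, Mul(9, Pow(44, -1))) = Add(-16836, Mul(9, Rational(1, 44))) = Add(-16836, Rational(9, 44)) = Rational(-740775, 44)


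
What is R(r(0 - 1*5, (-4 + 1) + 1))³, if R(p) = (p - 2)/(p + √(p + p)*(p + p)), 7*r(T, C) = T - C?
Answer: 240737*I/(27*(-455*I + 6*√42)) ≈ -19.454 + 1.6625*I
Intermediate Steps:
r(T, C) = -C/7 + T/7 (r(T, C) = (T - C)/7 = -C/7 + T/7)
R(p) = (-2 + p)/(p + 2*√2*p^(3/2)) (R(p) = (-2 + p)/(p + √(2*p)*(2*p)) = (-2 + p)/(p + (√2*√p)*(2*p)) = (-2 + p)/(p + 2*√2*p^(3/2)))
R(r(0 - 1*5, (-4 + 1) + 1))³ = ((-2 + (-((-4 + 1) + 1)/7 + (0 - 1*5)/7))/((-((-4 + 1) + 1)/7 + (0 - 1*5)/7) + 2*√2*(-((-4 + 1) + 1)/7 + (0 - 1*5)/7)^(3/2)))³ = ((-2 + (-(-3 + 1)/7 + (0 - 5)/7))/((-(-3 + 1)/7 + (0 - 5)/7) + 2*√2*(-(-3 + 1)/7 + (0 - 5)/7)^(3/2)))³ = ((-2 + (-⅐*(-2) + (⅐)*(-5)))/((-⅐*(-2) + (⅐)*(-5)) + 2*√2*(-⅐*(-2) + (⅐)*(-5))^(3/2)))³ = ((-2 + (2/7 - 5/7))/((2/7 - 5/7) + 2*√2*(2/7 - 5/7)^(3/2)))³ = ((-2 - 3/7)/(-3/7 + 2*√2*(-3/7)^(3/2)))³ = (-17/7/(-3/7 + 2*√2*(-3*I*√21/49)))³ = (-17/7/(-3/7 - 6*I*√42/49))³ = (-17/(7*(-3/7 - 6*I*√42/49)))³ = -4913/(343*(-3/7 - 6*I*√42/49)³)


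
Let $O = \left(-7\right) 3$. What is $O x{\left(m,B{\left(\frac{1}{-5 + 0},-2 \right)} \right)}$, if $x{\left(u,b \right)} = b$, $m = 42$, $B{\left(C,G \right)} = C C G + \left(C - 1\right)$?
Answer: $\frac{672}{25} \approx 26.88$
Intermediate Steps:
$B{\left(C,G \right)} = -1 + C + G C^{2}$ ($B{\left(C,G \right)} = C^{2} G + \left(C - 1\right) = G C^{2} + \left(-1 + C\right) = -1 + C + G C^{2}$)
$O = -21$
$O x{\left(m,B{\left(\frac{1}{-5 + 0},-2 \right)} \right)} = - 21 \left(-1 + \frac{1}{-5 + 0} - 2 \left(\frac{1}{-5 + 0}\right)^{2}\right) = - 21 \left(-1 + \frac{1}{-5} - 2 \left(\frac{1}{-5}\right)^{2}\right) = - 21 \left(-1 - \frac{1}{5} - 2 \left(- \frac{1}{5}\right)^{2}\right) = - 21 \left(-1 - \frac{1}{5} - \frac{2}{25}\right) = \left(-21\right) \left(- \frac{32}{25}\right) = \frac{672}{25}$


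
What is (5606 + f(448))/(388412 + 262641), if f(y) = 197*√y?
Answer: 5606/651053 + 1576*√7/651053 ≈ 0.015015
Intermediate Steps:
(5606 + f(448))/(388412 + 262641) = (5606 + 197*√448)/(388412 + 262641) = (5606 + 197*(8*√7))/651053 = (5606 + 1576*√7)*(1/651053) = 5606/651053 + 1576*√7/651053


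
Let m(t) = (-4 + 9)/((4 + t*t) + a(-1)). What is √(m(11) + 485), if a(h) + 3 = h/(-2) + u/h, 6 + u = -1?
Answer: 25*√52059/259 ≈ 22.024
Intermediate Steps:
u = -7 (u = -6 - 1 = -7)
a(h) = -3 - 7/h - h/2 (a(h) = -3 + (h/(-2) - 7/h) = -3 + (h*(-½) - 7/h) = -3 + (-h/2 - 7/h) = -3 + (-7/h - h/2) = -3 - 7/h - h/2)
m(t) = 5/(17/2 + t²) (m(t) = (-4 + 9)/((4 + t*t) + (-3 - 7/(-1) - ½*(-1))) = 5/((4 + t²) + (-3 - 7*(-1) + ½)) = 5/((4 + t²) + (-3 + 7 + ½)) = 5/((4 + t²) + 9/2) = 5/(17/2 + t²))
√(m(11) + 485) = √(10/(17 + 2*11²) + 485) = √(10/(17 + 2*121) + 485) = √(10/(17 + 242) + 485) = √(10/259 + 485) = √(125625/259) = 25*√52059/259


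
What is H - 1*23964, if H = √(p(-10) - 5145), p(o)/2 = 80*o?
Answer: -23964 + I*√6745 ≈ -23964.0 + 82.128*I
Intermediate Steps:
p(o) = 160*o (p(o) = 2*(80*o) = 160*o)
H = I*√6745 (H = √(160*(-10) - 5145) = √(-1600 - 5145) = √(-6745) = I*√6745 ≈ 82.128*I)
H - 1*23964 = I*√6745 - 1*23964 = I*√6745 - 23964 = -23964 + I*√6745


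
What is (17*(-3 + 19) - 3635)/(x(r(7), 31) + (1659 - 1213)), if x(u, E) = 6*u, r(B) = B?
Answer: -3363/488 ≈ -6.8914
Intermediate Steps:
(17*(-3 + 19) - 3635)/(x(r(7), 31) + (1659 - 1213)) = (17*(-3 + 19) - 3635)/(6*7 + (1659 - 1213)) = (17*16 - 3635)/(42 + 446) = (272 - 3635)/488 = -3363*1/488 = -3363/488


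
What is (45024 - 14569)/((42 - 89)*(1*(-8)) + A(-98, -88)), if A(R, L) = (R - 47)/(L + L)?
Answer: 5360080/66321 ≈ 80.820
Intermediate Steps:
A(R, L) = (-47 + R)/(2*L) (A(R, L) = (-47 + R)/((2*L)) = (-47 + R)*(1/(2*L)) = (-47 + R)/(2*L))
(45024 - 14569)/((42 - 89)*(1*(-8)) + A(-98, -88)) = (45024 - 14569)/((42 - 89)*(1*(-8)) + (1/2)*(-47 - 98)/(-88)) = 30455/(-47*(-8) + (1/2)*(-1/88)*(-145)) = 30455/(376 + 145/176) = 30455/(66321/176) = 30455*(176/66321) = 5360080/66321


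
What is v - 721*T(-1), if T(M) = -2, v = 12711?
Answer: 14153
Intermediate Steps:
v - 721*T(-1) = 12711 - 721*(-2) = 12711 + 1442 = 14153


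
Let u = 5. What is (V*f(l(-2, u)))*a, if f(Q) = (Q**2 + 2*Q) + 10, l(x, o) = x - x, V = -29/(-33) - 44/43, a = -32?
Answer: 65600/1419 ≈ 46.230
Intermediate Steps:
V = -205/1419 (V = -29*(-1/33) - 44*1/43 = 29/33 - 44/43 = -205/1419 ≈ -0.14447)
l(x, o) = 0
f(Q) = 10 + Q**2 + 2*Q
(V*f(l(-2, u)))*a = -205*(10 + 0**2 + 2*0)/1419*(-32) = -205*(10 + 0 + 0)/1419*(-32) = -205/1419*10*(-32) = -2050/1419*(-32) = 65600/1419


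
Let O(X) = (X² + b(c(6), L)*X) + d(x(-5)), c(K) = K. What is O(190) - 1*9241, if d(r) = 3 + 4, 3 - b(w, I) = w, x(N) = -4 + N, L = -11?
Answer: 26296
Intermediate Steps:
b(w, I) = 3 - w
d(r) = 7
O(X) = 7 + X² - 3*X (O(X) = (X² + (3 - 1*6)*X) + 7 = (X² + (3 - 6)*X) + 7 = (X² - 3*X) + 7 = 7 + X² - 3*X)
O(190) - 1*9241 = (7 + 190² - 3*190) - 1*9241 = (7 + 36100 - 570) - 9241 = 35537 - 9241 = 26296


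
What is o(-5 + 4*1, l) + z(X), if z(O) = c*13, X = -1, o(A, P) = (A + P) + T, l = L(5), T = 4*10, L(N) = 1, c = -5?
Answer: -25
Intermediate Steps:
T = 40
l = 1
o(A, P) = 40 + A + P (o(A, P) = (A + P) + 40 = 40 + A + P)
z(O) = -65 (z(O) = -5*13 = -65)
o(-5 + 4*1, l) + z(X) = (40 + (-5 + 4*1) + 1) - 65 = (40 + (-5 + 4) + 1) - 65 = (40 - 1 + 1) - 65 = 40 - 65 = -25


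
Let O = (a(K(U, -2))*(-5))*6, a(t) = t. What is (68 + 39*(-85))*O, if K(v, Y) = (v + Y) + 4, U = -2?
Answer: 0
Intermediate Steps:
K(v, Y) = 4 + Y + v (K(v, Y) = (Y + v) + 4 = 4 + Y + v)
O = 0 (O = ((4 - 2 - 2)*(-5))*6 = (0*(-5))*6 = 0*6 = 0)
(68 + 39*(-85))*O = (68 + 39*(-85))*0 = (68 - 3315)*0 = -3247*0 = 0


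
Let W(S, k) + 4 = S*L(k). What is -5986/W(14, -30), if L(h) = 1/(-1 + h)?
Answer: 92783/69 ≈ 1344.7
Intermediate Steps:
W(S, k) = -4 + S/(-1 + k)
-5986/W(14, -30) = -5986*(-1 - 30)/(4 + 14 - 4*(-30)) = -5986*(-31/(4 + 14 + 120)) = -5986/((-1/31*138)) = -5986/(-138/31) = -5986*(-31/138) = 92783/69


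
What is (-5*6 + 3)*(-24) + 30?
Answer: 678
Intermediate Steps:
(-5*6 + 3)*(-24) + 30 = (-30 + 3)*(-24) + 30 = -27*(-24) + 30 = 648 + 30 = 678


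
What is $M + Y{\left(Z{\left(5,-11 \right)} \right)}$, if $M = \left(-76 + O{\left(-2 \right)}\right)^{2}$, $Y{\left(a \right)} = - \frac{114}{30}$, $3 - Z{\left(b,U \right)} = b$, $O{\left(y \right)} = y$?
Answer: $\frac{30401}{5} \approx 6080.2$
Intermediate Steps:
$Z{\left(b,U \right)} = 3 - b$
$Y{\left(a \right)} = - \frac{19}{5}$ ($Y{\left(a \right)} = \left(-114\right) \frac{1}{30} = - \frac{19}{5}$)
$M = 6084$ ($M = \left(-76 - 2\right)^{2} = \left(-78\right)^{2} = 6084$)
$M + Y{\left(Z{\left(5,-11 \right)} \right)} = 6084 - \frac{19}{5} = \frac{30401}{5}$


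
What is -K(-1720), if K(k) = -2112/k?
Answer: -264/215 ≈ -1.2279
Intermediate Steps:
-K(-1720) = -(-2112)/(-1720) = -(-2112)*(-1)/1720 = -1*264/215 = -264/215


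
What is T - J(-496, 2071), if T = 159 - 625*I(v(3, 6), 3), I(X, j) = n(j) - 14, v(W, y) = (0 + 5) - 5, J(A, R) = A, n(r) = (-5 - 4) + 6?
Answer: 11280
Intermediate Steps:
n(r) = -3 (n(r) = -9 + 6 = -3)
v(W, y) = 0 (v(W, y) = 5 - 5 = 0)
I(X, j) = -17 (I(X, j) = -3 - 14 = -17)
T = 10784 (T = 159 - 625*(-17) = 159 + 10625 = 10784)
T - J(-496, 2071) = 10784 - 1*(-496) = 10784 + 496 = 11280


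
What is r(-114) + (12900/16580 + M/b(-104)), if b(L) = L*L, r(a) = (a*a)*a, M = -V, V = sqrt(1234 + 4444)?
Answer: -1228199331/829 - sqrt(5678)/10816 ≈ -1.4815e+6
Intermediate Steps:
V = sqrt(5678) ≈ 75.353
M = -sqrt(5678) ≈ -75.353
r(a) = a**3 (r(a) = a**2*a = a**3)
b(L) = L**2
r(-114) + (12900/16580 + M/b(-104)) = (-114)**3 + (12900/16580 + (-sqrt(5678))/((-104)**2)) = -1481544 + (12900*(1/16580) - sqrt(5678)/10816) = -1481544 + (645/829 - sqrt(5678)*(1/10816)) = -1481544 + (645/829 - sqrt(5678)/10816) = -1228199331/829 - sqrt(5678)/10816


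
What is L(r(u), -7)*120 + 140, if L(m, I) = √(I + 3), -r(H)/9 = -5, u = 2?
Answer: 140 + 240*I ≈ 140.0 + 240.0*I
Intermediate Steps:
r(H) = 45 (r(H) = -9*(-5) = 45)
L(m, I) = √(3 + I)
L(r(u), -7)*120 + 140 = √(3 - 7)*120 + 140 = √(-4)*120 + 140 = (2*I)*120 + 140 = 240*I + 140 = 140 + 240*I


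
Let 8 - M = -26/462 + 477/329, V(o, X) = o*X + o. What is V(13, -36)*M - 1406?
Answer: -6842896/1551 ≈ -4411.9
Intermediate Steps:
V(o, X) = o + X*o (V(o, X) = X*o + o = o + X*o)
M = 71726/10857 (M = 8 - (-26/462 + 477/329) = 8 - (-26*1/462 + 477*(1/329)) = 8 - (-13/231 + 477/329) = 8 - 1*15130/10857 = 8 - 15130/10857 = 71726/10857 ≈ 6.6064)
V(13, -36)*M - 1406 = (13*(1 - 36))*(71726/10857) - 1406 = (13*(-35))*(71726/10857) - 1406 = -455*71726/10857 - 1406 = -4662190/1551 - 1406 = -6842896/1551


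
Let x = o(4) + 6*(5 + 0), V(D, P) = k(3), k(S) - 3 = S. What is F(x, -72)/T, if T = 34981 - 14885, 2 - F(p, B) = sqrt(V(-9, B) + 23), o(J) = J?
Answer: 1/10048 - sqrt(29)/20096 ≈ -0.00016845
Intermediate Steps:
k(S) = 3 + S
V(D, P) = 6 (V(D, P) = 3 + 3 = 6)
x = 34 (x = 4 + 6*(5 + 0) = 4 + 6*5 = 4 + 30 = 34)
F(p, B) = 2 - sqrt(29) (F(p, B) = 2 - sqrt(6 + 23) = 2 - sqrt(29))
T = 20096
F(x, -72)/T = (2 - sqrt(29))/20096 = (2 - sqrt(29))*(1/20096) = 1/10048 - sqrt(29)/20096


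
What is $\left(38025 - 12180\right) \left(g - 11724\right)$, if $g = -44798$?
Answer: $-1460811090$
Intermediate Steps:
$\left(38025 - 12180\right) \left(g - 11724\right) = \left(38025 - 12180\right) \left(-44798 - 11724\right) = 25845 \left(-56522\right) = -1460811090$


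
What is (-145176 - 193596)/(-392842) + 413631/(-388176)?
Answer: -5164744905/25415306032 ≈ -0.20321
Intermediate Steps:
(-145176 - 193596)/(-392842) + 413631/(-388176) = -338772*(-1/392842) + 413631*(-1/388176) = 169386/196421 - 137877/129392 = -5164744905/25415306032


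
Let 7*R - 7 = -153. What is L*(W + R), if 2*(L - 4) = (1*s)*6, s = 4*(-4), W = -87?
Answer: 33220/7 ≈ 4745.7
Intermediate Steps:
R = -146/7 (R = 1 + (⅐)*(-153) = 1 - 153/7 = -146/7 ≈ -20.857)
s = -16
L = -44 (L = 4 + ((1*(-16))*6)/2 = 4 + (-16*6)/2 = 4 + (½)*(-96) = 4 - 48 = -44)
L*(W + R) = -44*(-87 - 146/7) = -44*(-755/7) = 33220/7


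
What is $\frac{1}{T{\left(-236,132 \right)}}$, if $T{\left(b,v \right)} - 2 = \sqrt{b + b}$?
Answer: $\frac{1}{238} - \frac{i \sqrt{118}}{238} \approx 0.0042017 - 0.045642 i$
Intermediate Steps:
$T{\left(b,v \right)} = 2 + \sqrt{2} \sqrt{b}$ ($T{\left(b,v \right)} = 2 + \sqrt{b + b} = 2 + \sqrt{2 b} = 2 + \sqrt{2} \sqrt{b}$)
$\frac{1}{T{\left(-236,132 \right)}} = \frac{1}{2 + \sqrt{2} \sqrt{-236}} = \frac{1}{2 + \sqrt{2} \cdot 2 i \sqrt{59}} = \frac{1}{2 + 2 i \sqrt{118}}$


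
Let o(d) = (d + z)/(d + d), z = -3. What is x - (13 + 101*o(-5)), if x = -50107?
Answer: -251004/5 ≈ -50201.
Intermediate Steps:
o(d) = (-3 + d)/(2*d) (o(d) = (d - 3)/(d + d) = (-3 + d)/((2*d)) = (-3 + d)*(1/(2*d)) = (-3 + d)/(2*d))
x - (13 + 101*o(-5)) = -50107 - (13 + 101*((1/2)*(-3 - 5)/(-5))) = -50107 - (13 + 101*((1/2)*(-1/5)*(-8))) = -50107 - (13 + 101*(4/5)) = -50107 - (13 + 404/5) = -50107 - 1*469/5 = -50107 - 469/5 = -251004/5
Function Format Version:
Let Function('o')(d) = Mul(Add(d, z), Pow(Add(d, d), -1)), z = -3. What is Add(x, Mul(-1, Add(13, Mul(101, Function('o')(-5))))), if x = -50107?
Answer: Rational(-251004, 5) ≈ -50201.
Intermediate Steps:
Function('o')(d) = Mul(Rational(1, 2), Pow(d, -1), Add(-3, d)) (Function('o')(d) = Mul(Add(d, -3), Pow(Add(d, d), -1)) = Mul(Add(-3, d), Pow(Mul(2, d), -1)) = Mul(Add(-3, d), Mul(Rational(1, 2), Pow(d, -1))) = Mul(Rational(1, 2), Pow(d, -1), Add(-3, d)))
Add(x, Mul(-1, Add(13, Mul(101, Function('o')(-5))))) = Add(-50107, Mul(-1, Add(13, Mul(101, Mul(Rational(1, 2), Pow(-5, -1), Add(-3, -5)))))) = Add(-50107, Mul(-1, Add(13, Mul(101, Mul(Rational(1, 2), Rational(-1, 5), -8))))) = Add(-50107, Mul(-1, Add(13, Mul(101, Rational(4, 5))))) = Add(-50107, Mul(-1, Add(13, Rational(404, 5)))) = Add(-50107, Mul(-1, Rational(469, 5))) = Add(-50107, Rational(-469, 5)) = Rational(-251004, 5)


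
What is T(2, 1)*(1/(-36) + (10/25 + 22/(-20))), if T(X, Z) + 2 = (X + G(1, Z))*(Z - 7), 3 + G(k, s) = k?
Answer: 131/90 ≈ 1.4556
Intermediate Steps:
G(k, s) = -3 + k
T(X, Z) = -2 + (-7 + Z)*(-2 + X) (T(X, Z) = -2 + (X + (-3 + 1))*(Z - 7) = -2 + (X - 2)*(-7 + Z) = -2 + (-2 + X)*(-7 + Z) = -2 + (-7 + Z)*(-2 + X))
T(2, 1)*(1/(-36) + (10/25 + 22/(-20))) = (12 - 7*2 - 2*1 + 2*1)*(1/(-36) + (10/25 + 22/(-20))) = (12 - 14 - 2 + 2)*(-1/36 + (10*(1/25) + 22*(-1/20))) = -2*(-1/36 + (⅖ - 11/10)) = -2*(-1/36 - 7/10) = -2*(-131/180) = 131/90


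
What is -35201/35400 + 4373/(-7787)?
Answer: -428914387/275659800 ≈ -1.5560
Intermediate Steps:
-35201/35400 + 4373/(-7787) = -35201*1/35400 + 4373*(-1/7787) = -35201/35400 - 4373/7787 = -428914387/275659800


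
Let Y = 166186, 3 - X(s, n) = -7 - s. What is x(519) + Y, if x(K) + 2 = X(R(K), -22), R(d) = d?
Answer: 166713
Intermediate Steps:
X(s, n) = 10 + s (X(s, n) = 3 - (-7 - s) = 3 + (7 + s) = 10 + s)
x(K) = 8 + K (x(K) = -2 + (10 + K) = 8 + K)
x(519) + Y = (8 + 519) + 166186 = 527 + 166186 = 166713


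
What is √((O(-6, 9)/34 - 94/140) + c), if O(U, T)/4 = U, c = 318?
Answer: √448369390/1190 ≈ 17.794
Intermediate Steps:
O(U, T) = 4*U
√((O(-6, 9)/34 - 94/140) + c) = √(((4*(-6))/34 - 94/140) + 318) = √((-24*1/34 - 94*1/140) + 318) = √((-12/17 - 47/70) + 318) = √(-1639/1190 + 318) = √(376781/1190) = √448369390/1190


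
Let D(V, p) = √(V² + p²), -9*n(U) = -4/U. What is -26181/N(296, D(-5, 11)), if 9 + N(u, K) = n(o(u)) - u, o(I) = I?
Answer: 17436546/203129 ≈ 85.840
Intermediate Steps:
n(U) = 4/(9*U) (n(U) = -(-4)/(9*U) = 4/(9*U))
N(u, K) = -9 - u + 4/(9*u) (N(u, K) = -9 + (4/(9*u) - u) = -9 + (-u + 4/(9*u)) = -9 - u + 4/(9*u))
-26181/N(296, D(-5, 11)) = -26181/(-9 - 1*296 + (4/9)/296) = -26181/(-9 - 296 + (4/9)*(1/296)) = -26181/(-9 - 296 + 1/666) = -26181/(-203129/666) = -26181*(-666/203129) = 17436546/203129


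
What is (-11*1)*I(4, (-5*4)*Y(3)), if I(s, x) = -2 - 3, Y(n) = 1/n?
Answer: 55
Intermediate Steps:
Y(n) = 1/n
I(s, x) = -5
(-11*1)*I(4, (-5*4)*Y(3)) = -11*1*(-5) = -11*(-5) = 55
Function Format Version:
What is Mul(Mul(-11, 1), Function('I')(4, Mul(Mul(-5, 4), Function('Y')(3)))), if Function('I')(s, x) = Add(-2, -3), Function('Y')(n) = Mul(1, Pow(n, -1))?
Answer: 55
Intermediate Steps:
Function('Y')(n) = Pow(n, -1)
Function('I')(s, x) = -5
Mul(Mul(-11, 1), Function('I')(4, Mul(Mul(-5, 4), Function('Y')(3)))) = Mul(Mul(-11, 1), -5) = Mul(-11, -5) = 55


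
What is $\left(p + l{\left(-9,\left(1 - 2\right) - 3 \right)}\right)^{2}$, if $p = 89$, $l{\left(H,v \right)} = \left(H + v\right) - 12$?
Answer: $4096$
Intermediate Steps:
$l{\left(H,v \right)} = -12 + H + v$
$\left(p + l{\left(-9,\left(1 - 2\right) - 3 \right)}\right)^{2} = \left(89 - 25\right)^{2} = 64^{2} = 4096$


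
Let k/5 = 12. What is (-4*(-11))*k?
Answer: 2640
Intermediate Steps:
k = 60 (k = 5*12 = 60)
(-4*(-11))*k = -4*(-11)*60 = 44*60 = 2640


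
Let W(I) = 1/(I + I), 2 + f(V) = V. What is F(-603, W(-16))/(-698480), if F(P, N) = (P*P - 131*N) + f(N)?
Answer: -5817777/11175680 ≈ -0.52057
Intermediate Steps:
f(V) = -2 + V
W(I) = 1/(2*I)
F(P, N) = -2 + P**2 - 130*N (F(P, N) = (P*P - 131*N) + (-2 + N) = (P**2 - 131*N) + (-2 + N) = -2 + P**2 - 130*N)
F(-603, W(-16))/(-698480) = (-2 + (-603)**2 - 65/(-16))/(-698480) = (-2 + 363609 - 65*(-1)/16)*(-1/698480) = (-2 + 363609 - 130*(-1/32))*(-1/698480) = (-2 + 363609 + 65/16)*(-1/698480) = (5817777/16)*(-1/698480) = -5817777/11175680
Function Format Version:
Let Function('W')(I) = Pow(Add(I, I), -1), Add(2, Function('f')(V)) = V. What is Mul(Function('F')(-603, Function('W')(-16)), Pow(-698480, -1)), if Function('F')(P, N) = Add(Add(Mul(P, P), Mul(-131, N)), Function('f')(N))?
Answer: Rational(-5817777, 11175680) ≈ -0.52057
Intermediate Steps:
Function('f')(V) = Add(-2, V)
Function('W')(I) = Mul(Rational(1, 2), Pow(I, -1)) (Function('W')(I) = Pow(Mul(2, I), -1) = Mul(Rational(1, 2), Pow(I, -1)))
Function('F')(P, N) = Add(-2, Pow(P, 2), Mul(-130, N)) (Function('F')(P, N) = Add(Add(Mul(P, P), Mul(-131, N)), Add(-2, N)) = Add(Add(Pow(P, 2), Mul(-131, N)), Add(-2, N)) = Add(-2, Pow(P, 2), Mul(-130, N)))
Mul(Function('F')(-603, Function('W')(-16)), Pow(-698480, -1)) = Mul(Add(-2, Pow(-603, 2), Mul(-130, Mul(Rational(1, 2), Pow(-16, -1)))), Pow(-698480, -1)) = Mul(Add(-2, 363609, Mul(-130, Mul(Rational(1, 2), Rational(-1, 16)))), Rational(-1, 698480)) = Mul(Add(-2, 363609, Mul(-130, Rational(-1, 32))), Rational(-1, 698480)) = Mul(Add(-2, 363609, Rational(65, 16)), Rational(-1, 698480)) = Mul(Rational(5817777, 16), Rational(-1, 698480)) = Rational(-5817777, 11175680)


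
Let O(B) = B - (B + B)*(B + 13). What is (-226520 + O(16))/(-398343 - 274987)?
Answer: 113716/336665 ≈ 0.33777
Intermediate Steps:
O(B) = B - 2*B*(13 + B)
(-226520 + O(16))/(-398343 - 274987) = (-226520 - 1*16*(25 + 2*16))/(-398343 - 274987) = (-226520 - 1*16*(25 + 32))/(-673330) = (-226520 - 1*16*57)*(-1/673330) = (-226520 - 912)*(-1/673330) = -227432*(-1/673330) = 113716/336665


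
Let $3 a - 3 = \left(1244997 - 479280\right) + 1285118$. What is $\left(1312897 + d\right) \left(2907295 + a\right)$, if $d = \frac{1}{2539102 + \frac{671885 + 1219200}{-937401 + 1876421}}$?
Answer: $\frac{2248123804305939576826589}{476853890225} \approx 4.7145 \cdot 10^{12}$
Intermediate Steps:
$d = \frac{187804}{476853890225}$ ($d = \frac{1}{2539102 + \frac{1891085}{939020}} = \frac{1}{2539102 + 1891085 \cdot \frac{1}{939020}} = \frac{1}{2539102 + \frac{378217}{187804}} = \frac{1}{\frac{476853890225}{187804}} = \frac{187804}{476853890225} \approx 3.9384 \cdot 10^{-7}$)
$a = \frac{2050838}{3}$ ($a = 1 + \frac{\left(1244997 - 479280\right) + 1285118}{3} = 1 + \frac{765717 + 1285118}{3} = 1 + \frac{1}{3} \cdot 2050835 = 1 + \frac{2050835}{3} = \frac{2050838}{3} \approx 6.8361 \cdot 10^{5}$)
$\left(1312897 + d\right) \left(2907295 + a\right) = \left(1312897 + \frac{187804}{476853890225}\right) \left(2907295 + \frac{2050838}{3}\right) = \frac{626060041914919629}{476853890225} \cdot \frac{10772723}{3} = \frac{2248123804305939576826589}{476853890225}$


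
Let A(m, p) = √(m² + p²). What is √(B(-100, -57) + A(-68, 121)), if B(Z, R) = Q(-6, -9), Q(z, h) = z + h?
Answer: √(-15 + √19265) ≈ 11.126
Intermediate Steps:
Q(z, h) = h + z
B(Z, R) = -15 (B(Z, R) = -9 - 6 = -15)
√(B(-100, -57) + A(-68, 121)) = √(-15 + √((-68)² + 121²)) = √(-15 + √(4624 + 14641)) = √(-15 + √19265)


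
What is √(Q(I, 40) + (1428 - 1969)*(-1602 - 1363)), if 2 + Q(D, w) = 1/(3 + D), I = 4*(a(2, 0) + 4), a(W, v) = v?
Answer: √579066762/19 ≈ 1266.5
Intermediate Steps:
I = 16 (I = 4*(0 + 4) = 4*4 = 16)
Q(D, w) = -2 + 1/(3 + D)
√(Q(I, 40) + (1428 - 1969)*(-1602 - 1363)) = √((-5 - 2*16)/(3 + 16) + (1428 - 1969)*(-1602 - 1363)) = √((-5 - 32)/19 - 541*(-2965)) = √((1/19)*(-37) + 1604065) = √(-37/19 + 1604065) = √(30477198/19) = √579066762/19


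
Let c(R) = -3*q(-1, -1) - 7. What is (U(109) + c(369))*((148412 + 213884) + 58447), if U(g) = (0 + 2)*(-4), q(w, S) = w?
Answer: -5048916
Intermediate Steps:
U(g) = -8 (U(g) = 2*(-4) = -8)
c(R) = -4 (c(R) = -3*(-1) - 7 = 3 - 7 = -4)
(U(109) + c(369))*((148412 + 213884) + 58447) = (-8 - 4)*((148412 + 213884) + 58447) = -12*(362296 + 58447) = -12*420743 = -5048916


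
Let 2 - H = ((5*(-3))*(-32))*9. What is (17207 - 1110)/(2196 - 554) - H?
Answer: 7106253/1642 ≈ 4327.8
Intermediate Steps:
H = -4318 (H = 2 - (5*(-3))*(-32)*9 = 2 - (-15*(-32))*9 = 2 - 480*9 = 2 - 1*4320 = 2 - 4320 = -4318)
(17207 - 1110)/(2196 - 554) - H = (17207 - 1110)/(2196 - 554) - 1*(-4318) = 16097/1642 + 4318 = 7106253/1642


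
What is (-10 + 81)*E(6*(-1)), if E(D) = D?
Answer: -426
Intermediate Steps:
(-10 + 81)*E(6*(-1)) = (-10 + 81)*(6*(-1)) = 71*(-6) = -426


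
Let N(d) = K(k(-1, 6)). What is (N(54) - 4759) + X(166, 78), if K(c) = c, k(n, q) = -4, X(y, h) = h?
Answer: -4685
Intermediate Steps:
N(d) = -4
(N(54) - 4759) + X(166, 78) = (-4 - 4759) + 78 = -4763 + 78 = -4685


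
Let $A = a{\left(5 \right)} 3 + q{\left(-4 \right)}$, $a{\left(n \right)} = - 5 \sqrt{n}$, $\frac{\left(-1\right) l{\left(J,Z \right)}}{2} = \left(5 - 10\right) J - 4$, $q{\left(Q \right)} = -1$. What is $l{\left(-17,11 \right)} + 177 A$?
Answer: $-339 - 2655 \sqrt{5} \approx -6275.8$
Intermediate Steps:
$l{\left(J,Z \right)} = 8 + 10 J$ ($l{\left(J,Z \right)} = - 2 \left(\left(5 - 10\right) J - 4\right) = - 2 \left(- 5 J - 4\right) = - 2 \left(-4 - 5 J\right) = 8 + 10 J$)
$A = -1 - 15 \sqrt{5}$ ($A = - 5 \sqrt{5} \cdot 3 - 1 = - 15 \sqrt{5} - 1 = -1 - 15 \sqrt{5} \approx -34.541$)
$l{\left(-17,11 \right)} + 177 A = \left(8 + 10 \left(-17\right)\right) + 177 \left(-1 - 15 \sqrt{5}\right) = \left(8 - 170\right) - \left(177 + 2655 \sqrt{5}\right) = -162 - \left(177 + 2655 \sqrt{5}\right) = -339 - 2655 \sqrt{5}$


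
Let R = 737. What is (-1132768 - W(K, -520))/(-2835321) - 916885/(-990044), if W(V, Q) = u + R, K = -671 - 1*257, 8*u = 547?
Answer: 49959071323/37679094552 ≈ 1.3259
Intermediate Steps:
u = 547/8 (u = (⅛)*547 = 547/8 ≈ 68.375)
K = -928 (K = -671 - 257 = -928)
W(V, Q) = 6443/8 (W(V, Q) = 547/8 + 737 = 6443/8)
(-1132768 - W(K, -520))/(-2835321) - 916885/(-990044) = (-1132768 - 1*6443/8)/(-2835321) - 916885/(-990044) = (-1132768 - 6443/8)*(-1/2835321) - 916885*(-1/990044) = -9068587/8*(-1/2835321) + 916885/990044 = 60863/152232 + 916885/990044 = 49959071323/37679094552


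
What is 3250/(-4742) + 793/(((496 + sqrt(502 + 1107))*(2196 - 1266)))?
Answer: -5942379001/8692334955 - 793*sqrt(1609)/227298510 ≈ -0.68377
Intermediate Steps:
3250/(-4742) + 793/(((496 + sqrt(502 + 1107))*(2196 - 1266))) = 3250*(-1/4742) + 793/(((496 + sqrt(1609))*930)) = -1625/2371 + 793/(461280 + 930*sqrt(1609))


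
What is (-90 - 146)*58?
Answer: -13688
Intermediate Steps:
(-90 - 146)*58 = -236*58 = -13688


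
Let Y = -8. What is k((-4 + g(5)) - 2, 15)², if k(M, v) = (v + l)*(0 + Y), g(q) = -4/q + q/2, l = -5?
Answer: 6400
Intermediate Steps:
g(q) = q/2 - 4/q (g(q) = -4/q + q*(½) = -4/q + q/2 = q/2 - 4/q)
k(M, v) = 40 - 8*v (k(M, v) = (v - 5)*(0 - 8) = (-5 + v)*(-8) = 40 - 8*v)
k((-4 + g(5)) - 2, 15)² = (40 - 8*15)² = (40 - 120)² = (-80)² = 6400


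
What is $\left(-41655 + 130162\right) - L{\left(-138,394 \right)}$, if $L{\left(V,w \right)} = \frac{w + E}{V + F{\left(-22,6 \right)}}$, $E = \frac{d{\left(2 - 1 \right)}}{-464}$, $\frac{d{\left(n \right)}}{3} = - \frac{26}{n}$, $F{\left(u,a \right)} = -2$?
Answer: $\frac{2874798807}{32480} \approx 88510.0$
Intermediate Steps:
$d{\left(n \right)} = - \frac{78}{n}$ ($d{\left(n \right)} = 3 \left(- \frac{26}{n}\right) = - \frac{78}{n}$)
$E = \frac{39}{232}$ ($E = \frac{\left(-78\right) \frac{1}{2 - 1}}{-464} = - \frac{78}{2 - 1} \left(- \frac{1}{464}\right) = - \frac{78}{1} \left(- \frac{1}{464}\right) = \left(-78\right) 1 \left(- \frac{1}{464}\right) = \left(-78\right) \left(- \frac{1}{464}\right) = \frac{39}{232} \approx 0.1681$)
$L{\left(V,w \right)} = \frac{\frac{39}{232} + w}{-2 + V}$ ($L{\left(V,w \right)} = \frac{w + \frac{39}{232}}{V - 2} = \frac{\frac{39}{232} + w}{-2 + V}$)
$\left(-41655 + 130162\right) - L{\left(-138,394 \right)} = \left(-41655 + 130162\right) - \frac{\frac{39}{232} + 394}{-2 - 138} = 88507 - \frac{1}{-140} \cdot \frac{91447}{232} = 88507 - \left(- \frac{1}{140}\right) \frac{91447}{232} = 88507 - - \frac{91447}{32480} = 88507 + \frac{91447}{32480} = \frac{2874798807}{32480}$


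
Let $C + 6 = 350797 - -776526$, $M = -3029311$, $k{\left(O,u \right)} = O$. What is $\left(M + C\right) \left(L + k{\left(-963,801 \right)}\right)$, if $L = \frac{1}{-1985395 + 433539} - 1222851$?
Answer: $\frac{1806117429395238645}{775928} \approx 2.3277 \cdot 10^{12}$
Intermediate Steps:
$L = - \frac{1897688661457}{1551856}$ ($L = \frac{1}{-1551856} - 1222851 = - \frac{1}{1551856} - 1222851 = - \frac{1897688661457}{1551856} \approx -1.2229 \cdot 10^{6}$)
$C = 1127317$ ($C = -6 + \left(350797 - -776526\right) = -6 + \left(350797 + 776526\right) = -6 + 1127323 = 1127317$)
$\left(M + C\right) \left(L + k{\left(-963,801 \right)}\right) = \left(-3029311 + 1127317\right) \left(- \frac{1897688661457}{1551856} - 963\right) = \left(-1901994\right) \left(- \frac{1899183098785}{1551856}\right) = \frac{1806117429395238645}{775928}$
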